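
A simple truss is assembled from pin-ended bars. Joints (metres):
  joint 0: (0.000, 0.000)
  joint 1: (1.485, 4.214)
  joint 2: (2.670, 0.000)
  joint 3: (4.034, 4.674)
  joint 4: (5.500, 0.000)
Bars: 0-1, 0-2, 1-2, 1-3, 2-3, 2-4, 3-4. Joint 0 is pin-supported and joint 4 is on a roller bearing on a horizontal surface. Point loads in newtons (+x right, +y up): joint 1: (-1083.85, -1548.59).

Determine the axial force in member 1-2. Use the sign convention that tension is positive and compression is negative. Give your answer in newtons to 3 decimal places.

N=5 nodes, M=7 members, R=3 reactions → 2N=10, M+R=10
member 0 (0-1): L=4.4680, (cx,cy)=(0.3324,0.9432)
member 1 (0-2): L=2.6700, (cx,cy)=(1.0000,0.0000)
member 2 (1-2): L=4.3774, (cx,cy)=(0.2707,-0.9627)
member 3 (1-3): L=2.5902, (cx,cy)=(0.9841,0.1776)
member 4 (2-3): L=4.8690, (cx,cy)=(0.2801,0.9600)
member 5 (2-4): L=2.8300, (cx,cy)=(1.0000,0.0000)
member 6 (3-4): L=4.8985, (cx,cy)=(0.2993,-0.9542)
solve A·x = −loads:
  F[0-1] = -2079.0903 N (compression)
  F[0-2] = -392.8363 N (compression)
  F[1-2] = +477.6988 N (tension)
  F[1-3] = +267.7770 N (tension)
  F[2-3] = -479.0441 N (compression)
  F[2-4] = -129.3200 N (compression)
  F[3-4] = +432.1118 N (tension)
  Rx@0 = +1083.8500 N
  Ry@0 = +1960.8969 N
  Ry@4 = -412.3069 N

477.699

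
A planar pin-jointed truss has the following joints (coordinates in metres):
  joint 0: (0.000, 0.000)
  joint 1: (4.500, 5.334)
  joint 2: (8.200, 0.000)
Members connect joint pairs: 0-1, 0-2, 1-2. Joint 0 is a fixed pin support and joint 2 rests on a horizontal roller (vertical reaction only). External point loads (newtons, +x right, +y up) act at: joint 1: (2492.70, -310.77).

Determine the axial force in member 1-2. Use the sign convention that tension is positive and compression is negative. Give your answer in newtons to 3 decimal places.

N=3 nodes, M=3 members, R=3 reactions → 2N=6, M+R=6
member 0 (0-1): L=6.9787, (cx,cy)=(0.6448,0.7643)
member 1 (0-2): L=8.2000, (cx,cy)=(1.0000,0.0000)
member 2 (1-2): L=6.4917, (cx,cy)=(0.5700,-0.8217)
solve A·x = −loads:
  F[0-1] = +1937.9628 N (tension)
  F[0-2] = +1243.0553 N (tension)
  F[1-2] = -2180.9415 N (compression)
  Rx@0 = -2492.7000 N
  Ry@0 = -1481.2455 N
  Ry@2 = +1792.0155 N

-2180.942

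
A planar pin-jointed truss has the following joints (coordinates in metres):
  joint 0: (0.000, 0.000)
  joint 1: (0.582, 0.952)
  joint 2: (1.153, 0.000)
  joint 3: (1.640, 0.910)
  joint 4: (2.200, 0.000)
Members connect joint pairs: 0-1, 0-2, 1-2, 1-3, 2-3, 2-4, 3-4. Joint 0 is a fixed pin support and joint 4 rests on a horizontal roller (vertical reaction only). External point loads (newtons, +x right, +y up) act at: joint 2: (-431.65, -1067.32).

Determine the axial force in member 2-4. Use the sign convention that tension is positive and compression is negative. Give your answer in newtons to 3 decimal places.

344.229

N=5 nodes, M=7 members, R=3 reactions → 2N=10, M+R=10
member 0 (0-1): L=1.1158, (cx,cy)=(0.5216,0.8532)
member 1 (0-2): L=1.1530, (cx,cy)=(1.0000,0.0000)
member 2 (1-2): L=1.1101, (cx,cy)=(0.5144,-0.8576)
member 3 (1-3): L=1.0588, (cx,cy)=(0.9992,-0.0397)
member 4 (2-3): L=1.0321, (cx,cy)=(0.4718,0.8817)
member 5 (2-4): L=1.0470, (cx,cy)=(1.0000,0.0000)
member 6 (3-4): L=1.0685, (cx,cy)=(0.5241,-0.8517)
solve A·x = −loads:
  F[0-1] = -595.3485 N (compression)
  F[0-2] = -121.1192 N (compression)
  F[1-2] = +621.4806 N (tension)
  F[1-3] = -630.6940 N (compression)
  F[2-3] = +606.0640 N (tension)
  F[2-4] = +344.2294 N (tension)
  F[3-4] = -656.8041 N (compression)
  Rx@0 = +431.6500 N
  Ry@0 = +507.9473 N
  Ry@4 = +559.3727 N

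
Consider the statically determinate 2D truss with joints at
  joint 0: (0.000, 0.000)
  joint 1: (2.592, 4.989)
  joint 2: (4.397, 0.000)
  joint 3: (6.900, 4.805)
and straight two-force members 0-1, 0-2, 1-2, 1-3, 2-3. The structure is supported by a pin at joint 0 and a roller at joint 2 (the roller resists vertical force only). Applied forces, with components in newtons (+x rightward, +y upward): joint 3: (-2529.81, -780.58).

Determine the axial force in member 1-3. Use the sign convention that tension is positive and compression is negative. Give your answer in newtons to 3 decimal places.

-2078.877

N=4 nodes, M=5 members, R=3 reactions → 2N=8, M+R=8
member 0 (0-1): L=5.6222, (cx,cy)=(0.4610,0.8874)
member 1 (0-2): L=4.3970, (cx,cy)=(1.0000,0.0000)
member 2 (1-2): L=5.3055, (cx,cy)=(0.3402,-0.9403)
member 3 (1-3): L=4.3119, (cx,cy)=(0.9991,-0.0427)
member 4 (2-3): L=5.4178, (cx,cy)=(0.4620,0.8869)
solve A·x = −loads:
  F[0-1] = -2614.6620 N (compression)
  F[0-2] = -1324.3633 N (compression)
  F[1-2] = +2561.7286 N (tension)
  F[1-3] = -2078.8765 N (compression)
  F[2-3] = -980.1624 N (compression)
  Rx@0 = +2529.8100 N
  Ry@0 = +2320.2059 N
  Ry@2 = -1539.6259 N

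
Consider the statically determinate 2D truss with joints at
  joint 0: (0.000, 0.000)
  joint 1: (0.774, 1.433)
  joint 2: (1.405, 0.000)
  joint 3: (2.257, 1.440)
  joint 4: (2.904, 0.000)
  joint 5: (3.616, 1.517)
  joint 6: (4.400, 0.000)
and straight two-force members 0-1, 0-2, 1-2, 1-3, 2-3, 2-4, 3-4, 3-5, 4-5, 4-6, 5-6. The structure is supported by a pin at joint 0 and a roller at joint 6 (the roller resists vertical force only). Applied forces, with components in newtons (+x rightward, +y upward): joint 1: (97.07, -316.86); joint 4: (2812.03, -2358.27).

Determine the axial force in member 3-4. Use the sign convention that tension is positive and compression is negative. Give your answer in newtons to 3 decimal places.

N=7 nodes, M=11 members, R=3 reactions → 2N=14, M+R=14
member 0 (0-1): L=1.6287, (cx,cy)=(0.4752,0.8799)
member 1 (0-2): L=1.4050, (cx,cy)=(1.0000,0.0000)
member 2 (1-2): L=1.5658, (cx,cy)=(0.4030,-0.9152)
member 3 (1-3): L=1.4830, (cx,cy)=(1.0000,0.0047)
member 4 (2-3): L=1.6732, (cx,cy)=(0.5092,0.8606)
member 5 (2-4): L=1.4990, (cx,cy)=(1.0000,0.0000)
member 6 (3-4): L=1.5787, (cx,cy)=(0.4098,-0.9122)
member 7 (3-5): L=1.3612, (cx,cy)=(0.9984,0.0566)
member 8 (4-5): L=1.6758, (cx,cy)=(0.4249,0.9053)
member 9 (4-6): L=1.4960, (cx,cy)=(1.0000,0.0000)
member 10 (5-6): L=1.7076, (cx,cy)=(0.4591,-0.8884)
solve A·x = −loads:
  F[0-1] = -1172.1413 N (compression)
  F[0-2] = +3466.1420 N (tension)
  F[1-2] = +775.6717 N (tension)
  F[1-3] = -966.7149 N (compression)
  F[2-3] = -824.8462 N (compression)
  F[2-4] = +4198.7561 N (tension)
  F[3-4] = +679.8186 N (tension)
  F[3-5] = -1668.0125 N (compression)
  F[4-5] = +1920.0949 N (tension)
  F[4-6] = +849.5370 N (tension)
  F[5-6] = -1850.3585 N (compression)
  Rx@0 = -2909.1000 N
  Ry@0 = +1031.3193 N
  Ry@6 = +1643.8107 N

679.819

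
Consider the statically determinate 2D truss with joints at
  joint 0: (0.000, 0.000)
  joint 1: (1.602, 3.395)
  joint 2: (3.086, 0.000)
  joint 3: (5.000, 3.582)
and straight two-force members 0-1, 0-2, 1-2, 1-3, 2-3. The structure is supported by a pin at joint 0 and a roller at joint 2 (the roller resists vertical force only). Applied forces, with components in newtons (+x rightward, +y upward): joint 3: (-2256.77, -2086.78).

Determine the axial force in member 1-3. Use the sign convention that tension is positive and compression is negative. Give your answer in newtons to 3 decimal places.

-1178.094

N=4 nodes, M=5 members, R=3 reactions → 2N=8, M+R=8
member 0 (0-1): L=3.7540, (cx,cy)=(0.4267,0.9044)
member 1 (0-2): L=3.0860, (cx,cy)=(1.0000,0.0000)
member 2 (1-2): L=3.7052, (cx,cy)=(0.4005,-0.9163)
member 3 (1-3): L=3.4031, (cx,cy)=(0.9985,0.0549)
member 4 (2-3): L=4.0613, (cx,cy)=(0.4713,0.8820)
solve A·x = −loads:
  F[0-1] = -1465.3579 N (compression)
  F[0-2] = -1631.4342 N (compression)
  F[1-2] = +1375.6520 N (tension)
  F[1-3] = -1178.0939 N (compression)
  F[2-3] = -2292.6076 N (compression)
  Rx@0 = +2256.7700 N
  Ry@0 = +1325.2279 N
  Ry@2 = +761.5521 N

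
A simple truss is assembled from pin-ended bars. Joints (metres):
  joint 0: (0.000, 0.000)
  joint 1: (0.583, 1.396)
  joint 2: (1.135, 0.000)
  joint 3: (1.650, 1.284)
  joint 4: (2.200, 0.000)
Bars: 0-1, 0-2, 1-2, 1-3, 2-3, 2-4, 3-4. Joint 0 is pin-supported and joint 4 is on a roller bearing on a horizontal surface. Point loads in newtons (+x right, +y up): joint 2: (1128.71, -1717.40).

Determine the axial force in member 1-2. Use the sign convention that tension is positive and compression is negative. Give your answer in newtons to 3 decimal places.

N=5 nodes, M=7 members, R=3 reactions → 2N=10, M+R=10
member 0 (0-1): L=1.5128, (cx,cy)=(0.3854,0.9228)
member 1 (0-2): L=1.1350, (cx,cy)=(1.0000,0.0000)
member 2 (1-2): L=1.5012, (cx,cy)=(0.3677,-0.9299)
member 3 (1-3): L=1.0729, (cx,cy)=(0.9945,-0.1044)
member 4 (2-3): L=1.3834, (cx,cy)=(0.3723,0.9281)
member 5 (2-4): L=1.0650, (cx,cy)=(1.0000,0.0000)
member 6 (3-4): L=1.3968, (cx,cy)=(0.3937,-0.9192)
solve A·x = −loads:
  F[0-1] = -900.9649 N (compression)
  F[0-2] = +1475.9114 N (tension)
  F[1-2] = +973.6136 N (tension)
  F[1-3] = -709.0857 N (compression)
  F[2-3] = +874.8780 N (tension)
  F[2-4] = +379.5267 N (tension)
  F[3-4] = -963.8859 N (compression)
  Rx@0 = -1128.7100 N
  Ry@0 = +831.3777 N
  Ry@4 = +886.0223 N

973.614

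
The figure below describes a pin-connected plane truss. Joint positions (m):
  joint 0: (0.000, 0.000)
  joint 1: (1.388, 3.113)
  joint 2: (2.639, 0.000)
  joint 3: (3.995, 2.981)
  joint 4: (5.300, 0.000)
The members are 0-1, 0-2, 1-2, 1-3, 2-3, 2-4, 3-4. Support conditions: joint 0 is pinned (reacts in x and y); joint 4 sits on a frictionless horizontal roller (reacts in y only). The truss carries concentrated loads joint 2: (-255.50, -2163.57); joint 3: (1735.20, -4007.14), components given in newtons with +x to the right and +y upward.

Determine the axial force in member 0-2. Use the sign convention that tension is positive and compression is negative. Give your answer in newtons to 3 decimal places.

1968.809

N=5 nodes, M=7 members, R=3 reactions → 2N=10, M+R=10
member 0 (0-1): L=3.4084, (cx,cy)=(0.4072,0.9133)
member 1 (0-2): L=2.6390, (cx,cy)=(1.0000,0.0000)
member 2 (1-2): L=3.3550, (cx,cy)=(0.3729,-0.9279)
member 3 (1-3): L=2.6103, (cx,cy)=(0.9987,-0.0506)
member 4 (2-3): L=3.2749, (cx,cy)=(0.4141,0.9103)
member 5 (2-4): L=2.6610, (cx,cy)=(1.0000,0.0000)
member 6 (3-4): L=3.2541, (cx,cy)=(0.4010,-0.9161)
solve A·x = −loads:
  F[0-1] = -1201.0715 N (compression)
  F[0-2] = +1968.8088 N (tension)
  F[1-2] = +1234.0339 N (tension)
  F[1-3] = -950.4720 N (compression)
  F[2-3] = +1118.9605 N (tension)
  F[2-4] = +2221.1437 N (tension)
  F[3-4] = -5538.6196 N (compression)
  Rx@0 = -1479.7000 N
  Ry@0 = +1096.9710 N
  Ry@4 = +5073.7390 N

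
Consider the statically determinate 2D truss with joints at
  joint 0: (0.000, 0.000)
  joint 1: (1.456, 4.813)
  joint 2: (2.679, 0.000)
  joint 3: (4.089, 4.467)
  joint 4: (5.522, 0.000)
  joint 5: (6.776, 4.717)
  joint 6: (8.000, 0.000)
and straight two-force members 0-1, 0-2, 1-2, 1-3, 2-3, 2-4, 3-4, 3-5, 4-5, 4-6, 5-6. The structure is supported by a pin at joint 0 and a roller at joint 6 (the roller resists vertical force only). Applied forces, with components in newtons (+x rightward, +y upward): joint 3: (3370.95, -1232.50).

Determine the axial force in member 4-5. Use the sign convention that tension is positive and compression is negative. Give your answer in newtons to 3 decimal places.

N=7 nodes, M=11 members, R=3 reactions → 2N=14, M+R=14
member 0 (0-1): L=5.0284, (cx,cy)=(0.2896,0.9572)
member 1 (0-2): L=2.6790, (cx,cy)=(1.0000,0.0000)
member 2 (1-2): L=4.9660, (cx,cy)=(0.2463,-0.9692)
member 3 (1-3): L=2.6556, (cx,cy)=(0.9915,-0.1303)
member 4 (2-3): L=4.6842, (cx,cy)=(0.3010,0.9536)
member 5 (2-4): L=2.8430, (cx,cy)=(1.0000,0.0000)
member 6 (3-4): L=4.6912, (cx,cy)=(0.3055,-0.9522)
member 7 (3-5): L=2.6986, (cx,cy)=(0.9957,0.0926)
member 8 (4-5): L=4.8808, (cx,cy)=(0.2569,0.9664)
member 9 (4-6): L=2.4780, (cx,cy)=(1.0000,0.0000)
member 10 (5-6): L=4.8732, (cx,cy)=(0.2512,-0.9679)
solve A·x = −loads:
  F[0-1] = +1336.9905 N (tension)
  F[0-2] = +2983.8180 N (tension)
  F[1-2] = -1420.2995 N (compression)
  F[1-3] = +743.2545 N (tension)
  F[2-3] = +1443.5012 N (tension)
  F[2-4] = +2199.5245 N (tension)
  F[3-4] = -2770.5423 N (compression)
  F[3-5] = -1359.0680 N (compression)
  F[4-5] = +2729.7531 N (tension)
  F[4-6] = +651.8872 N (tension)
  F[5-6] = -2595.4162 N (compression)
  Rx@0 = -3370.9500 N
  Ry@0 = -1279.7158 N
  Ry@6 = +2512.2158 N

2729.753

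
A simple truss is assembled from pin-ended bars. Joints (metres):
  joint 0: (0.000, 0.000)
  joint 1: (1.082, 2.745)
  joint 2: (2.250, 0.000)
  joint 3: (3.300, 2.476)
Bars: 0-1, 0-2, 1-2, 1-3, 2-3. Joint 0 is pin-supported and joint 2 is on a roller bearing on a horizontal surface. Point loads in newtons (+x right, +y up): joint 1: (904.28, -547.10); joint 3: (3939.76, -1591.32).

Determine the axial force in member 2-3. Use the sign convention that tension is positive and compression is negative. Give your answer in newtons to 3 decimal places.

-1150.328

N=4 nodes, M=5 members, R=3 reactions → 2N=8, M+R=8
member 0 (0-1): L=2.9506, (cx,cy)=(0.3667,0.9303)
member 1 (0-2): L=2.2500, (cx,cy)=(1.0000,0.0000)
member 2 (1-2): L=2.9832, (cx,cy)=(0.3915,-0.9202)
member 3 (1-3): L=2.2343, (cx,cy)=(0.9927,-0.1204)
member 4 (2-3): L=2.6894, (cx,cy)=(0.3904,0.9206)
solve A·x = −loads:
  F[0-1] = +6338.9210 N (tension)
  F[0-2] = +2519.4866 N (tension)
  F[1-2] = -7582.0132 N (compression)
  F[1-3] = +4421.0267 N (tension)
  F[2-3] = -1150.3281 N (compression)
  Rx@0 = -4844.0400 N
  Ry@0 = -5897.3189 N
  Ry@2 = +8035.7389 N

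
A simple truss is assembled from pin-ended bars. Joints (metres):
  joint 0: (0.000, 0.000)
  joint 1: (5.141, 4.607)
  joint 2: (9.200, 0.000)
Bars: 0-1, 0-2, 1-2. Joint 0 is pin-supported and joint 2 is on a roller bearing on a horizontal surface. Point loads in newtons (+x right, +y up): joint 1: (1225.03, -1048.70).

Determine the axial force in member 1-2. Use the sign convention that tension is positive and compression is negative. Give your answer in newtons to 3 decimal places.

-1598.600

N=3 nodes, M=3 members, R=3 reactions → 2N=6, M+R=6
member 0 (0-1): L=6.9032, (cx,cy)=(0.7447,0.6674)
member 1 (0-2): L=9.2000, (cx,cy)=(1.0000,0.0000)
member 2 (1-2): L=6.1400, (cx,cy)=(0.6611,-0.7503)
solve A·x = −loads:
  F[0-1] = +225.9093 N (tension)
  F[0-2] = +1056.7895 N (tension)
  F[1-2] = -1598.5997 N (compression)
  Rx@0 = -1225.0300 N
  Ry@0 = -150.7652 N
  Ry@2 = +1199.4652 N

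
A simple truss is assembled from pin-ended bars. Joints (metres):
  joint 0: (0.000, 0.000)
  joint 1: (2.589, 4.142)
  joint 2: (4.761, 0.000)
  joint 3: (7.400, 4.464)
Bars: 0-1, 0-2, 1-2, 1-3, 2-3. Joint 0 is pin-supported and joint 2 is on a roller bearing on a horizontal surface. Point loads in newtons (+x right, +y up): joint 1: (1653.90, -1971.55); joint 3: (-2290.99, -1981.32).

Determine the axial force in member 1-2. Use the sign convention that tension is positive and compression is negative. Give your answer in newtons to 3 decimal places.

-1737.959

N=4 nodes, M=5 members, R=3 reactions → 2N=8, M+R=8
member 0 (0-1): L=4.8846, (cx,cy)=(0.5300,0.8480)
member 1 (0-2): L=4.7610, (cx,cy)=(1.0000,0.0000)
member 2 (1-2): L=4.6769, (cx,cy)=(0.4644,-0.8856)
member 3 (1-3): L=4.8218, (cx,cy)=(0.9978,0.0668)
member 4 (2-3): L=5.1857, (cx,cy)=(0.5089,0.8608)
solve A·x = −loads:
  F[0-1] = -601.9079 N (compression)
  F[0-2] = -318.0573 N (compression)
  F[1-2] = -1737.9587 N (compression)
  F[1-3] = -1168.4218 N (compression)
  F[2-3] = -2211.0050 N (compression)
  Rx@0 = +637.0900 N
  Ry@0 = +510.4030 N
  Ry@2 = +3442.4670 N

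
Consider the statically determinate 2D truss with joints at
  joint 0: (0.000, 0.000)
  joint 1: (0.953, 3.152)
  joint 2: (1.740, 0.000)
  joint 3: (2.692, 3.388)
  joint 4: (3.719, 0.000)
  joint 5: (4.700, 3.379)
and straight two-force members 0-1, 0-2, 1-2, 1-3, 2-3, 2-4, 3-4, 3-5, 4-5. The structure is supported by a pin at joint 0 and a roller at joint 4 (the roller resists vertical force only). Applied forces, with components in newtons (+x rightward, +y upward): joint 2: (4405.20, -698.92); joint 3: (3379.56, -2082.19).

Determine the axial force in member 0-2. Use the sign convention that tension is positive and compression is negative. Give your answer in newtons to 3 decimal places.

7140.198

N=6 nodes, M=9 members, R=3 reactions → 2N=12, M+R=12
member 0 (0-1): L=3.2929, (cx,cy)=(0.2894,0.9572)
member 1 (0-2): L=1.7400, (cx,cy)=(1.0000,0.0000)
member 2 (1-2): L=3.2488, (cx,cy)=(0.2422,-0.9702)
member 3 (1-3): L=1.7549, (cx,cy)=(0.9909,0.1345)
member 4 (2-3): L=3.5192, (cx,cy)=(0.2705,0.9627)
member 5 (2-4): L=1.9790, (cx,cy)=(1.0000,0.0000)
member 6 (3-4): L=3.5402, (cx,cy)=(0.2901,-0.9570)
member 7 (3-5): L=2.0080, (cx,cy)=(1.0000,-0.0045)
member 8 (4-5): L=3.5185, (cx,cy)=(0.2788,0.9603)
solve A·x = −loads:
  F[0-1] = +2227.1677 N (tension)
  F[0-2] = +7140.1978 N (tension)
  F[1-2] = -2038.0858 N (compression)
  F[1-3] = +1148.7143 N (tension)
  F[2-3] = +2779.9496 N (tension)
  F[2-4] = +1489.2614 N (tension)
  F[3-4] = -5133.7265 N (compression)
  F[3-5] = +0.0000 N (tension)
  F[4-5] = -0.0000 N (compression)
  Rx@0 = -7784.7600 N
  Ry@0 = -2131.8573 N
  Ry@4 = +4912.9673 N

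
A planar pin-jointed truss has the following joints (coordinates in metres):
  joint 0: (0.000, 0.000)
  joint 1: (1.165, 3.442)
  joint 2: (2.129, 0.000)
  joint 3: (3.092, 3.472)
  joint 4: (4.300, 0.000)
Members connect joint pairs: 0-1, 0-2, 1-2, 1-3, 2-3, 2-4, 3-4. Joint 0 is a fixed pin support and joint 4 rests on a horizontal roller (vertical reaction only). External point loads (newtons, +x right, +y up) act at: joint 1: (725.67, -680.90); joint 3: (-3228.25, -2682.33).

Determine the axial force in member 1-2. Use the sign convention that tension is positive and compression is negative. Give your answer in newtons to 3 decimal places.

N=5 nodes, M=7 members, R=3 reactions → 2N=10, M+R=10
member 0 (0-1): L=3.6338, (cx,cy)=(0.3206,0.9472)
member 1 (0-2): L=2.1290, (cx,cy)=(1.0000,0.0000)
member 2 (1-2): L=3.5744, (cx,cy)=(0.2697,-0.9629)
member 3 (1-3): L=1.9272, (cx,cy)=(0.9999,0.0156)
member 4 (2-3): L=3.6031, (cx,cy)=(0.2673,0.9636)
member 5 (2-4): L=2.1710, (cx,cy)=(1.0000,0.0000)
member 6 (3-4): L=3.6761, (cx,cy)=(0.3286,-0.9445)
solve A·x = −loads:
  F[0-1] = -3458.2676 N (compression)
  F[0-2] = -1393.8595 N (compression)
  F[1-2] = +2653.4419 N (tension)
  F[1-3] = -2550.3120 N (compression)
  F[2-3] = -2651.5842 N (compression)
  F[2-4] = +30.4464 N (tension)
  F[3-4] = -92.6534 N (compression)
  Rx@0 = +2502.5800 N
  Ry@0 = +3275.7219 N
  Ry@4 = +87.5081 N

2653.442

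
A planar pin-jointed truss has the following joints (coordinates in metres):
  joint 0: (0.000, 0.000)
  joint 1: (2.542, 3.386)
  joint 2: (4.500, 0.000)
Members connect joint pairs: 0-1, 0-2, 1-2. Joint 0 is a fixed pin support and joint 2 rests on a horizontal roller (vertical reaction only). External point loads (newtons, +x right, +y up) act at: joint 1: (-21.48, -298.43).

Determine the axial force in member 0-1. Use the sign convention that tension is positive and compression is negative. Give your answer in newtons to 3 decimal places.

N=3 nodes, M=3 members, R=3 reactions → 2N=6, M+R=6
member 0 (0-1): L=4.2340, (cx,cy)=(0.6004,0.7997)
member 1 (0-2): L=4.5000, (cx,cy)=(1.0000,0.0000)
member 2 (1-2): L=3.9114, (cx,cy)=(0.5006,-0.8657)
solve A·x = −loads:
  F[0-1] = -182.5806 N (compression)
  F[0-2] = +88.1373 N (tension)
  F[1-2] = -176.0660 N (compression)
  Rx@0 = +21.4800 N
  Ry@0 = +146.0127 N
  Ry@2 = +152.4173 N

-182.581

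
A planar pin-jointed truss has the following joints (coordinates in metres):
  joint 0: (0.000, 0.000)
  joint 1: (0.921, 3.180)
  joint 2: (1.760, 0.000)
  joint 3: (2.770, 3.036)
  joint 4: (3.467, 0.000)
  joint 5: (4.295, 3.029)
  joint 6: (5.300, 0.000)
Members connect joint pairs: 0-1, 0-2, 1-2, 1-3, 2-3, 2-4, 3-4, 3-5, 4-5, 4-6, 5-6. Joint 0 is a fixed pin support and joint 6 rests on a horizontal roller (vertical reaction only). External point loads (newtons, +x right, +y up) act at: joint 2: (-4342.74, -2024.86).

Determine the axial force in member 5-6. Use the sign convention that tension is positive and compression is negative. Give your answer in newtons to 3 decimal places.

N=7 nodes, M=11 members, R=3 reactions → 2N=14, M+R=14
member 0 (0-1): L=3.3107, (cx,cy)=(0.2782,0.9605)
member 1 (0-2): L=1.7600, (cx,cy)=(1.0000,0.0000)
member 2 (1-2): L=3.2888, (cx,cy)=(0.2551,-0.9669)
member 3 (1-3): L=1.8546, (cx,cy)=(0.9970,-0.0776)
member 4 (2-3): L=3.1996, (cx,cy)=(0.3157,0.9489)
member 5 (2-4): L=1.7070, (cx,cy)=(1.0000,0.0000)
member 6 (3-4): L=3.1150, (cx,cy)=(0.2238,-0.9746)
member 7 (3-5): L=1.5250, (cx,cy)=(1.0000,-0.0046)
member 8 (4-5): L=3.1401, (cx,cy)=(0.2637,0.9646)
member 9 (4-6): L=1.8330, (cx,cy)=(1.0000,0.0000)
member 10 (5-6): L=3.1914, (cx,cy)=(0.3149,-0.9491)
solve A·x = −loads:
  F[0-1] = -1408.0344 N (compression)
  F[0-2] = -3951.0388 N (compression)
  F[1-2] = +1460.2887 N (tension)
  F[1-3] = -766.5450 N (compression)
  F[2-3] = +645.9132 N (tension)
  F[2-4] = +560.3386 N (tension)
  F[3-4] = -687.9849 N (compression)
  F[3-5] = -406.4012 N (compression)
  F[4-5] = +695.1425 N (tension)
  F[4-6] = +223.0995 N (tension)
  F[5-6] = -708.4516 N (compression)
  Rx@0 = +4342.7400 N
  Ry@0 = +1352.4537 N
  Ry@6 = +672.4063 N

-708.452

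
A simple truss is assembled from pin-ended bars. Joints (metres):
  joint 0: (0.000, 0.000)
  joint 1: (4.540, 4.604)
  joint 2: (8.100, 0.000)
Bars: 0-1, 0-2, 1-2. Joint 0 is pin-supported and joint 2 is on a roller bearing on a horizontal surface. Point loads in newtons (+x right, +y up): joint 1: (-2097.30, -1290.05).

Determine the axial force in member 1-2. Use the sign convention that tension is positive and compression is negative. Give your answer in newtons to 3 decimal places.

592.892

N=3 nodes, M=3 members, R=3 reactions → 2N=6, M+R=6
member 0 (0-1): L=6.4659, (cx,cy)=(0.7021,0.7120)
member 1 (0-2): L=8.1000, (cx,cy)=(1.0000,0.0000)
member 2 (1-2): L=5.8198, (cx,cy)=(0.6117,-0.7911)
solve A·x = −loads:
  F[0-1] = -2470.4844 N (compression)
  F[0-2] = -362.6730 N (compression)
  F[1-2] = +592.8919 N (tension)
  Rx@0 = +2097.3000 N
  Ry@0 = +1759.0799 N
  Ry@2 = -469.0299 N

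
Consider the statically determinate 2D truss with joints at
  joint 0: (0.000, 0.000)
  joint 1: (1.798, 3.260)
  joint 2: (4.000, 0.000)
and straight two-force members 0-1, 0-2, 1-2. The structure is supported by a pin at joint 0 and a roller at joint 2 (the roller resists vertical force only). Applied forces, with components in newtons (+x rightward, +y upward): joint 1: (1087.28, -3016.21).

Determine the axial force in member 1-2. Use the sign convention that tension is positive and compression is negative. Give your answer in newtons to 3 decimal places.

-2705.437

N=3 nodes, M=3 members, R=3 reactions → 2N=6, M+R=6
member 0 (0-1): L=3.7230, (cx,cy)=(0.4829,0.8756)
member 1 (0-2): L=4.0000, (cx,cy)=(1.0000,0.0000)
member 2 (1-2): L=3.9340, (cx,cy)=(0.5597,-0.8287)
solve A·x = −loads:
  F[0-1] = -884.2483 N (compression)
  F[0-2] = +1514.3273 N (tension)
  F[1-2] = -2705.4372 N (compression)
  Rx@0 = -1087.2800 N
  Ry@0 = +774.2904 N
  Ry@2 = +2241.9196 N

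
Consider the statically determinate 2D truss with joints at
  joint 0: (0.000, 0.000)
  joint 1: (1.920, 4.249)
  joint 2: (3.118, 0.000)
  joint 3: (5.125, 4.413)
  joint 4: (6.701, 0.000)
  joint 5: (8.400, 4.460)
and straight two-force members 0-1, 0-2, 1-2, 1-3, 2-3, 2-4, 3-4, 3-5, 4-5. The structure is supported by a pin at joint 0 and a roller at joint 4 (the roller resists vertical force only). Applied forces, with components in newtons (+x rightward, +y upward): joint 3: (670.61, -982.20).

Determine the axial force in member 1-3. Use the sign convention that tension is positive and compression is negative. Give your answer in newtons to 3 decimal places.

152.568

N=6 nodes, M=9 members, R=3 reactions → 2N=12, M+R=12
member 0 (0-1): L=4.6627, (cx,cy)=(0.4118,0.9113)
member 1 (0-2): L=3.1180, (cx,cy)=(1.0000,0.0000)
member 2 (1-2): L=4.4147, (cx,cy)=(0.2714,-0.9625)
member 3 (1-3): L=3.2092, (cx,cy)=(0.9987,0.0511)
member 4 (2-3): L=4.8479, (cx,cy)=(0.4140,0.9103)
member 5 (2-4): L=3.5830, (cx,cy)=(1.0000,0.0000)
member 6 (3-4): L=4.6860, (cx,cy)=(0.3363,-0.9417)
member 7 (3-5): L=3.2753, (cx,cy)=(0.9999,0.0143)
member 8 (4-5): L=4.7727, (cx,cy)=(0.3560,0.9345)
solve A·x = −loads:
  F[0-1] = +231.1396 N (tension)
  F[0-2] = +575.4308 N (tension)
  F[1-2] = -210.7448 N (compression)
  F[1-3] = +152.5681 N (tension)
  F[2-3] = +222.8285 N (tension)
  F[2-4] = +425.9926 N (tension)
  F[3-4] = -1266.6181 N (compression)
  F[3-5] = -0.0000 N (compression)
  F[4-5] = +0.0000 N (tension)
  Rx@0 = -670.6100 N
  Ry@0 = -210.6334 N
  Ry@4 = +1192.8334 N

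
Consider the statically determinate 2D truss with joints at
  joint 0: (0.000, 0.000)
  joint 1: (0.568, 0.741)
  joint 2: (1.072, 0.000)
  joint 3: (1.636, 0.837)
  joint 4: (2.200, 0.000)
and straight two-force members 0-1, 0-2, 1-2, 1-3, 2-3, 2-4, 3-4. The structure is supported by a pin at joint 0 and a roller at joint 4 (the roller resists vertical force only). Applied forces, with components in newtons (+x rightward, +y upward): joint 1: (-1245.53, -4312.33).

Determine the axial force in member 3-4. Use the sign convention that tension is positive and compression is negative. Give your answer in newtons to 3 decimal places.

N=5 nodes, M=7 members, R=3 reactions → 2N=10, M+R=10
member 0 (0-1): L=0.9337, (cx,cy)=(0.6084,0.7937)
member 1 (0-2): L=1.0720, (cx,cy)=(1.0000,0.0000)
member 2 (1-2): L=0.8962, (cx,cy)=(0.5624,-0.8269)
member 3 (1-3): L=1.0723, (cx,cy)=(0.9960,0.0895)
member 4 (2-3): L=1.0093, (cx,cy)=(0.5588,0.8293)
member 5 (2-4): L=1.1280, (cx,cy)=(1.0000,0.0000)
member 6 (3-4): L=1.0093, (cx,cy)=(0.5588,-0.8293)
solve A·x = −loads:
  F[0-1] = -4559.2454 N (compression)
  F[0-2] = +1528.1512 N (tension)
  F[1-2] = -947.3372 N (compression)
  F[1-3] = -999.3803 N (compression)
  F[2-3] = +944.5589 N (tension)
  F[2-4] = +467.5392 N (tension)
  F[3-4] = -836.6708 N (compression)
  Rx@0 = +1245.5300 N
  Ry@0 = +3618.4819 N
  Ry@4 = +693.8480 N

-836.671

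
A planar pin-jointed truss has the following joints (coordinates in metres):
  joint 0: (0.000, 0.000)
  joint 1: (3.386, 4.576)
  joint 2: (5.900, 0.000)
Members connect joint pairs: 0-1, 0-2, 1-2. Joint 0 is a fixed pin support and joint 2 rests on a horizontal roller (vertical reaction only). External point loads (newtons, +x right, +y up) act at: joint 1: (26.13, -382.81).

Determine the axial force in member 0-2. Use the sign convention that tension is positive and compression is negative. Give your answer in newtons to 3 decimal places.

131.831

N=3 nodes, M=3 members, R=3 reactions → 2N=6, M+R=6
member 0 (0-1): L=5.6925, (cx,cy)=(0.5948,0.8039)
member 1 (0-2): L=5.9000, (cx,cy)=(1.0000,0.0000)
member 2 (1-2): L=5.2211, (cx,cy)=(0.4815,-0.8764)
solve A·x = −loads:
  F[0-1] = -177.7043 N (compression)
  F[0-2] = +131.8313 N (tension)
  F[1-2] = -273.7890 N (compression)
  Rx@0 = -26.1300 N
  Ry@0 = +142.8497 N
  Ry@2 = +239.9603 N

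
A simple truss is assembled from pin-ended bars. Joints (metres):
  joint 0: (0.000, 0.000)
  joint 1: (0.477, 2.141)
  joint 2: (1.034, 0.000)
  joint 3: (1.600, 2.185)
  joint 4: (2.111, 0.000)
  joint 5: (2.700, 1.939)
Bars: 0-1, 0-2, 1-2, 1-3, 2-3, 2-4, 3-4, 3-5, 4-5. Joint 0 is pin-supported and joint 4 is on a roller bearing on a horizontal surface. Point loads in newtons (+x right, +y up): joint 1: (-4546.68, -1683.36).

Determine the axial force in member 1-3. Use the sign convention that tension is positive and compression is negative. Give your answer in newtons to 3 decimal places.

N=6 nodes, M=9 members, R=3 reactions → 2N=12, M+R=12
member 0 (0-1): L=2.1935, (cx,cy)=(0.2175,0.9761)
member 1 (0-2): L=1.0340, (cx,cy)=(1.0000,0.0000)
member 2 (1-2): L=2.2123, (cx,cy)=(0.2518,-0.9678)
member 3 (1-3): L=1.1239, (cx,cy)=(0.9992,0.0392)
member 4 (2-3): L=2.2571, (cx,cy)=(0.2508,0.9680)
member 5 (2-4): L=1.0770, (cx,cy)=(1.0000,0.0000)
member 6 (3-4): L=2.2440, (cx,cy)=(0.2277,-0.9737)
member 7 (3-5): L=1.1272, (cx,cy)=(0.9759,-0.2182)
member 8 (4-5): L=2.0265, (cx,cy)=(0.2907,0.9568)
solve A·x = −loads:
  F[0-1] = -6059.2887 N (compression)
  F[0-2] = -3229.0186 N (compression)
  F[1-2] = +4457.0543 N (tension)
  F[1-3] = +2108.4477 N (tension)
  F[2-3] = -4455.8405 N (compression)
  F[2-4] = -989.4745 N (compression)
  F[3-4] = +4345.0860 N (tension)
  F[3-5] = +0.0000 N (tension)
  F[4-5] = -0.0000 N (compression)
  Rx@0 = +4546.6800 N
  Ry@0 = +5914.2833 N
  Ry@4 = -4230.9233 N

2108.448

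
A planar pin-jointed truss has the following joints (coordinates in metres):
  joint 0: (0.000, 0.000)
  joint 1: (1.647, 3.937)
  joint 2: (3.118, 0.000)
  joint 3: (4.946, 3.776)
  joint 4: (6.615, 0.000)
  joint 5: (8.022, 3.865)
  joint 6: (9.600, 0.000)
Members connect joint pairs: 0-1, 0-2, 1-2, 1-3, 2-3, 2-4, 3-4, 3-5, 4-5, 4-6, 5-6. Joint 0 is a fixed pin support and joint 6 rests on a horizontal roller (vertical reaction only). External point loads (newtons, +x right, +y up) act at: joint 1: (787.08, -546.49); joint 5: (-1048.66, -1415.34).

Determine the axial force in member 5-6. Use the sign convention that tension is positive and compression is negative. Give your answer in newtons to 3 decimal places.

N=7 nodes, M=11 members, R=3 reactions → 2N=14, M+R=14
member 0 (0-1): L=4.2676, (cx,cy)=(0.3859,0.9225)
member 1 (0-2): L=3.1180, (cx,cy)=(1.0000,0.0000)
member 2 (1-2): L=4.2028, (cx,cy)=(0.3500,-0.9367)
member 3 (1-3): L=3.3029, (cx,cy)=(0.9988,-0.0487)
member 4 (2-3): L=4.1952, (cx,cy)=(0.4357,0.9001)
member 5 (2-4): L=3.4970, (cx,cy)=(1.0000,0.0000)
member 6 (3-4): L=4.1284, (cx,cy)=(0.4043,-0.9146)
member 7 (3-5): L=3.0773, (cx,cy)=(0.9996,0.0289)
member 8 (4-5): L=4.1131, (cx,cy)=(0.3421,0.9397)
member 9 (4-6): L=2.9850, (cx,cy)=(1.0000,0.0000)
member 10 (5-6): L=4.1747, (cx,cy)=(0.3780,-0.9258)
solve A·x = −loads:
  F[0-1] = -850.6941 N (compression)
  F[0-2] = +66.7279 N (tension)
  F[1-2] = +318.3033 N (tension)
  F[1-3] = -1228.2547 N (compression)
  F[2-3] = -331.2728 N (compression)
  F[2-4] = +322.4819 N (tension)
  F[3-4] = +214.4225 N (tension)
  F[3-5] = -1458.4371 N (compression)
  F[4-5] = -208.7100 N (compression)
  F[4-6] = +480.5615 N (tension)
  F[5-6] = -1271.3630 N (compression)
  Rx@0 = +261.5800 N
  Ry@0 = +784.7894 N
  Ry@6 = +1177.0406 N

-1271.363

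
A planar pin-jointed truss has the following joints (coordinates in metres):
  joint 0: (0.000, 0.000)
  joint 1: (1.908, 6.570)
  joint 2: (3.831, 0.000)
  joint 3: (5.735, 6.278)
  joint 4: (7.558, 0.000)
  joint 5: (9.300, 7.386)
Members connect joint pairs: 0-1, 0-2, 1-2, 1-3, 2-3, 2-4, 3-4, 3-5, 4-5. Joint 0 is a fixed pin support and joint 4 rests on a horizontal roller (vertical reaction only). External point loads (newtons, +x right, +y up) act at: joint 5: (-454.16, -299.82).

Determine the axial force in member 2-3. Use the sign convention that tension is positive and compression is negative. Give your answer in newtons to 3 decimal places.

-409.394

N=6 nodes, M=9 members, R=3 reactions → 2N=12, M+R=12
member 0 (0-1): L=6.8414, (cx,cy)=(0.2789,0.9603)
member 1 (0-2): L=3.8310, (cx,cy)=(1.0000,0.0000)
member 2 (1-2): L=6.8456, (cx,cy)=(0.2809,-0.9597)
member 3 (1-3): L=3.8381, (cx,cy)=(0.9971,-0.0761)
member 4 (2-3): L=6.5604, (cx,cy)=(0.2902,0.9570)
member 5 (2-4): L=3.7270, (cx,cy)=(1.0000,0.0000)
member 6 (3-4): L=6.5373, (cx,cy)=(0.2789,-0.9603)
member 7 (3-5): L=3.7332, (cx,cy)=(0.9549,0.2968)
member 8 (4-5): L=7.5886, (cx,cy)=(0.2296,0.9733)
solve A·x = −loads:
  F[0-1] = -390.2026 N (compression)
  F[0-2] = -345.3370 N (compression)
  F[1-2] = +408.2100 N (tension)
  F[1-3] = -224.1423 N (compression)
  F[2-3] = -409.3945 N (compression)
  F[2-4] = -111.8498 N (compression)
  F[3-4] = +256.2852 N (tension)
  F[3-5] = -433.3020 N (compression)
  F[4-5] = -175.9157 N (compression)
  Rx@0 = +454.1600 N
  Ry@0 = +374.7207 N
  Ry@4 = -74.9007 N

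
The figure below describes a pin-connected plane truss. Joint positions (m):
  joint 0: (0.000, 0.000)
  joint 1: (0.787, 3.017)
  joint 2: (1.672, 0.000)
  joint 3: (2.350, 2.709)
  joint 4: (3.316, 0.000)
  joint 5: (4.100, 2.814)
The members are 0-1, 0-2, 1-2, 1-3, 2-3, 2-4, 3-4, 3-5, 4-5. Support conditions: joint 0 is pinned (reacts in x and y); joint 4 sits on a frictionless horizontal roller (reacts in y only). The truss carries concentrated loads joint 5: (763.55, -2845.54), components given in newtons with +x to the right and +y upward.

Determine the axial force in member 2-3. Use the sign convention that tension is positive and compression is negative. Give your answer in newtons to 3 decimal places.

N=6 nodes, M=9 members, R=3 reactions → 2N=12, M+R=12
member 0 (0-1): L=3.1180, (cx,cy)=(0.2524,0.9676)
member 1 (0-2): L=1.6720, (cx,cy)=(1.0000,0.0000)
member 2 (1-2): L=3.1441, (cx,cy)=(0.2815,-0.9596)
member 3 (1-3): L=1.5931, (cx,cy)=(0.9811,-0.1933)
member 4 (2-3): L=2.7926, (cx,cy)=(0.2428,0.9701)
member 5 (2-4): L=1.6440, (cx,cy)=(1.0000,0.0000)
member 6 (3-4): L=2.8761, (cx,cy)=(0.3359,-0.9419)
member 7 (3-5): L=1.7531, (cx,cy)=(0.9982,0.0599)
member 8 (4-5): L=2.9212, (cx,cy)=(0.2684,0.9633)
solve A·x = −loads:
  F[0-1] = +1364.9230 N (tension)
  F[0-2] = +419.0314 N (tension)
  F[1-2] = -1535.9101 N (compression)
  F[1-3] = +791.7820 N (tension)
  F[2-3] = +1519.2675 N (tension)
  F[2-4] = -382.1532 N (compression)
  F[3-4] = -1301.3599 N (compression)
  F[3-5] = +1585.6424 N (tension)
  F[4-5] = -3052.4989 N (compression)
  Rx@0 = -763.5500 N
  Ry@0 = -1320.7277 N
  Ry@4 = +4166.2677 N

1519.268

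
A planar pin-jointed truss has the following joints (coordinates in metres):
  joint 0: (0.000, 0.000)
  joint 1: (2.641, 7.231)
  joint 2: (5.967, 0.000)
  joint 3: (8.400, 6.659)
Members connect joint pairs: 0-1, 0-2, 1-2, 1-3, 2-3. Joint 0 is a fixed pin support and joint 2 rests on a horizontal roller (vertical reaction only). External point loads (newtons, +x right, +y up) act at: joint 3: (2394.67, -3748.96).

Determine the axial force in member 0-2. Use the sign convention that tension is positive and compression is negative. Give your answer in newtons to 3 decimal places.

860.328

N=4 nodes, M=5 members, R=3 reactions → 2N=8, M+R=8
member 0 (0-1): L=7.6982, (cx,cy)=(0.3431,0.9393)
member 1 (0-2): L=5.9670, (cx,cy)=(1.0000,0.0000)
member 2 (1-2): L=7.9592, (cx,cy)=(0.4179,-0.9085)
member 3 (1-3): L=5.7873, (cx,cy)=(0.9951,-0.0988)
member 4 (2-3): L=7.0896, (cx,cy)=(0.3432,0.9393)
solve A·x = −loads:
  F[0-1] = +4472.4209 N (tension)
  F[0-2] = +860.3285 N (tension)
  F[1-2] = -5021.2210 N (compression)
  F[1-3] = +3650.4764 N (tension)
  F[2-3] = -3607.2293 N (compression)
  Rx@0 = -2394.6700 N
  Ry@0 = -4200.9933 N
  Ry@2 = +7949.9533 N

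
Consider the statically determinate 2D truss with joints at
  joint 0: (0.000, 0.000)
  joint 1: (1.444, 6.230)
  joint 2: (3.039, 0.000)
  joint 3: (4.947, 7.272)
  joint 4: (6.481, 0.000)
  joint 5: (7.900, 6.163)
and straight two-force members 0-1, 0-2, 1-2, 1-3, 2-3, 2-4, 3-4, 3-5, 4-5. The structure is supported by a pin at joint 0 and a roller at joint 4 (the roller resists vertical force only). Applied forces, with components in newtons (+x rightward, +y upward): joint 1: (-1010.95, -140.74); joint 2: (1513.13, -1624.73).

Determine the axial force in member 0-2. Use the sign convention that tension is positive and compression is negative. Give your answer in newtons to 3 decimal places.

952.777

N=6 nodes, M=9 members, R=3 reactions → 2N=12, M+R=12
member 0 (0-1): L=6.3952, (cx,cy)=(0.2258,0.9742)
member 1 (0-2): L=3.0390, (cx,cy)=(1.0000,0.0000)
member 2 (1-2): L=6.4309, (cx,cy)=(0.2480,-0.9688)
member 3 (1-3): L=3.6547, (cx,cy)=(0.9585,0.2851)
member 4 (2-3): L=7.5181, (cx,cy)=(0.2538,0.9673)
member 5 (2-4): L=3.4420, (cx,cy)=(1.0000,0.0000)
member 6 (3-4): L=7.4320, (cx,cy)=(0.2064,-0.9785)
member 7 (3-5): L=3.1544, (cx,cy)=(0.9362,-0.3516)
member 8 (4-5): L=6.3242, (cx,cy)=(0.2244,0.9745)
solve A·x = −loads:
  F[0-1] = -1995.5960 N (compression)
  F[0-2] = +952.7773 N (tension)
  F[1-2] = +1889.6336 N (tension)
  F[1-3] = +95.6562 N (tension)
  F[2-3] = -212.8298 N (compression)
  F[2-4] = -37.6727 N (compression)
  F[3-4] = +182.5192 N (tension)
  F[3-5] = -0.0000 N (compression)
  F[4-5] = +0.0000 N (tension)
  Rx@0 = -502.1800 N
  Ry@0 = +1944.0590 N
  Ry@4 = -178.5890 N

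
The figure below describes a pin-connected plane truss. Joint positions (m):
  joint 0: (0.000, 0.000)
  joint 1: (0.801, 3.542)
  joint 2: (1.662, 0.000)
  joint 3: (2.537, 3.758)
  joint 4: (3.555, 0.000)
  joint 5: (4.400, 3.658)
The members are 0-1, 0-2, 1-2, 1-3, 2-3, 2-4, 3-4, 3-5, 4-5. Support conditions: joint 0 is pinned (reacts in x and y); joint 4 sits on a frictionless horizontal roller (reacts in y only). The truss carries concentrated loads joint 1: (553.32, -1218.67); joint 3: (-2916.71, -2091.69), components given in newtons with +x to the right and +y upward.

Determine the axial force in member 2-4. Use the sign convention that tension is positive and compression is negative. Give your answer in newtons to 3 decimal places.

N=6 nodes, M=9 members, R=3 reactions → 2N=12, M+R=12
member 0 (0-1): L=3.6314, (cx,cy)=(0.2206,0.9754)
member 1 (0-2): L=1.6620, (cx,cy)=(1.0000,0.0000)
member 2 (1-2): L=3.6451, (cx,cy)=(0.2362,-0.9717)
member 3 (1-3): L=1.7494, (cx,cy)=(0.9923,0.1235)
member 4 (2-3): L=3.8585, (cx,cy)=(0.2268,0.9739)
member 5 (2-4): L=1.8930, (cx,cy)=(1.0000,0.0000)
member 6 (3-4): L=3.8934, (cx,cy)=(0.2615,-0.9652)
member 7 (3-5): L=1.8657, (cx,cy)=(0.9986,-0.0536)
member 8 (4-5): L=3.7543, (cx,cy)=(0.2251,0.9743)
solve A·x = −loads:
  F[0-1] = -4177.9203 N (compression)
  F[0-2] = -1441.8511 N (compression)
  F[1-2] = +2669.9239 N (tension)
  F[1-3] = -2121.7425 N (compression)
  F[2-3] = -2663.7701 N (compression)
  F[2-4] = -207.1377 N (compression)
  F[3-4] = +792.2185 N (tension)
  F[3-5] = +0.0000 N (tension)
  F[4-5] = -0.0000 N (compression)
  Rx@0 = +2363.3900 N
  Ry@0 = +4075.0195 N
  Ry@4 = -764.6595 N

-207.138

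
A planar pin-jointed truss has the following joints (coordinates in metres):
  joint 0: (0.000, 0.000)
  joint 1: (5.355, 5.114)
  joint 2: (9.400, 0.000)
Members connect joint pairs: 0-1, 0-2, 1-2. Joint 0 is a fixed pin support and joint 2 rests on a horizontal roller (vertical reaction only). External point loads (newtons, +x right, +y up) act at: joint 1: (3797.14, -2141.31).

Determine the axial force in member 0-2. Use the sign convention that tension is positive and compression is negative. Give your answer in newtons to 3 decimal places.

2598.852

N=3 nodes, M=3 members, R=3 reactions → 2N=6, M+R=6
member 0 (0-1): L=7.4047, (cx,cy)=(0.7232,0.6906)
member 1 (0-2): L=9.4000, (cx,cy)=(1.0000,0.0000)
member 2 (1-2): L=6.5204, (cx,cy)=(0.6204,-0.7843)
solve A·x = −loads:
  F[0-1] = +1656.9402 N (tension)
  F[0-2] = +2598.8524 N (tension)
  F[1-2] = -4189.2308 N (compression)
  Rx@0 = -3797.1400 N
  Ry@0 = -1144.3590 N
  Ry@2 = +3285.6690 N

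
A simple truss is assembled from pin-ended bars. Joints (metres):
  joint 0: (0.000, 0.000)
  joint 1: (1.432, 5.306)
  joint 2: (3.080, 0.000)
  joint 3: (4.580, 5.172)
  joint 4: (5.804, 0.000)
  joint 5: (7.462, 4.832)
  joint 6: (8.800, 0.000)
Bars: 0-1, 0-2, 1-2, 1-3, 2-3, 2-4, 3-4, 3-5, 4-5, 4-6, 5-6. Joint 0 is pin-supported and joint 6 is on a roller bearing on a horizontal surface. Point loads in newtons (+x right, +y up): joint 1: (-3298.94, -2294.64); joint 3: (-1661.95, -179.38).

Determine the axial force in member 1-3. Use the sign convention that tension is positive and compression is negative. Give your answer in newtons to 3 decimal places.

N=7 nodes, M=11 members, R=3 reactions → 2N=14, M+R=14
member 0 (0-1): L=5.4958, (cx,cy)=(0.2606,0.9655)
member 1 (0-2): L=3.0800, (cx,cy)=(1.0000,0.0000)
member 2 (1-2): L=5.5560, (cx,cy)=(0.2966,-0.9550)
member 3 (1-3): L=3.1509, (cx,cy)=(0.9991,-0.0425)
member 4 (2-3): L=5.3851, (cx,cy)=(0.2785,0.9604)
member 5 (2-4): L=2.7240, (cx,cy)=(1.0000,0.0000)
member 6 (3-4): L=5.3149, (cx,cy)=(0.2303,-0.9731)
member 7 (3-5): L=2.9020, (cx,cy)=(0.9931,-0.1172)
member 8 (4-5): L=5.1085, (cx,cy)=(0.3246,0.9459)
member 9 (4-6): L=2.9960, (cx,cy)=(1.0000,0.0000)
member 10 (5-6): L=5.0138, (cx,cy)=(0.2669,-0.9637)
solve A·x = −loads:
  F[0-1] = -5151.0758 N (compression)
  F[0-2] = -3618.7221 N (compression)
  F[1-2] = +2753.9154 N (tension)
  F[1-3] = +1140.9536 N (tension)
  F[2-3] = -2738.3573 N (compression)
  F[2-4] = -2039.1156 N (compression)
  F[3-4] = +2387.6102 N (tension)
  F[3-5] = +1499.5824 N (tension)
  F[4-5] = -2456.4043 N (compression)
  F[4-6] = -692.0175 N (compression)
  F[5-6] = +2593.1664 N (tension)
  Rx@0 = +4960.8900 N
  Ry@0 = +4973.1446 N
  Ry@6 = -2499.1246 N

1140.954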